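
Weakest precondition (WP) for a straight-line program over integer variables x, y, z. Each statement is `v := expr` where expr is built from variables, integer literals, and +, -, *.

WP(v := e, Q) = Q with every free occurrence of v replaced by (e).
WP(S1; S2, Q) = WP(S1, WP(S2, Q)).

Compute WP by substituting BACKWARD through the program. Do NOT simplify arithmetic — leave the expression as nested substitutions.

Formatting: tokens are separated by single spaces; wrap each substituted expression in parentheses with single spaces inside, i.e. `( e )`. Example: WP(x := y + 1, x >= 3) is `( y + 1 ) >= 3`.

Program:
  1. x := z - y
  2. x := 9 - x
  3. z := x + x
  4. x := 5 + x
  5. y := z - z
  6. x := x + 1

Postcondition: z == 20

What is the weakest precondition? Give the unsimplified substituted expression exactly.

Answer: ( ( 9 - ( z - y ) ) + ( 9 - ( z - y ) ) ) == 20

Derivation:
post: z == 20
stmt 6: x := x + 1  -- replace 0 occurrence(s) of x with (x + 1)
  => z == 20
stmt 5: y := z - z  -- replace 0 occurrence(s) of y with (z - z)
  => z == 20
stmt 4: x := 5 + x  -- replace 0 occurrence(s) of x with (5 + x)
  => z == 20
stmt 3: z := x + x  -- replace 1 occurrence(s) of z with (x + x)
  => ( x + x ) == 20
stmt 2: x := 9 - x  -- replace 2 occurrence(s) of x with (9 - x)
  => ( ( 9 - x ) + ( 9 - x ) ) == 20
stmt 1: x := z - y  -- replace 2 occurrence(s) of x with (z - y)
  => ( ( 9 - ( z - y ) ) + ( 9 - ( z - y ) ) ) == 20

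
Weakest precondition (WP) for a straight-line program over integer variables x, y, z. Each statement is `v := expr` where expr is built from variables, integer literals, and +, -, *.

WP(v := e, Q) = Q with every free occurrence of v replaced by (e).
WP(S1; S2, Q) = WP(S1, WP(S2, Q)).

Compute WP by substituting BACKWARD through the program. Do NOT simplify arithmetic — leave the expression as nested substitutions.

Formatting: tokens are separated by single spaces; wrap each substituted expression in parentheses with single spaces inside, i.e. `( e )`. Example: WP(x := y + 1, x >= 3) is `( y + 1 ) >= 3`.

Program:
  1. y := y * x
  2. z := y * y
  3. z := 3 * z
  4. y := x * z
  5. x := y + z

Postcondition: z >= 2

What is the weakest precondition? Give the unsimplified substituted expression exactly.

post: z >= 2
stmt 5: x := y + z  -- replace 0 occurrence(s) of x with (y + z)
  => z >= 2
stmt 4: y := x * z  -- replace 0 occurrence(s) of y with (x * z)
  => z >= 2
stmt 3: z := 3 * z  -- replace 1 occurrence(s) of z with (3 * z)
  => ( 3 * z ) >= 2
stmt 2: z := y * y  -- replace 1 occurrence(s) of z with (y * y)
  => ( 3 * ( y * y ) ) >= 2
stmt 1: y := y * x  -- replace 2 occurrence(s) of y with (y * x)
  => ( 3 * ( ( y * x ) * ( y * x ) ) ) >= 2

Answer: ( 3 * ( ( y * x ) * ( y * x ) ) ) >= 2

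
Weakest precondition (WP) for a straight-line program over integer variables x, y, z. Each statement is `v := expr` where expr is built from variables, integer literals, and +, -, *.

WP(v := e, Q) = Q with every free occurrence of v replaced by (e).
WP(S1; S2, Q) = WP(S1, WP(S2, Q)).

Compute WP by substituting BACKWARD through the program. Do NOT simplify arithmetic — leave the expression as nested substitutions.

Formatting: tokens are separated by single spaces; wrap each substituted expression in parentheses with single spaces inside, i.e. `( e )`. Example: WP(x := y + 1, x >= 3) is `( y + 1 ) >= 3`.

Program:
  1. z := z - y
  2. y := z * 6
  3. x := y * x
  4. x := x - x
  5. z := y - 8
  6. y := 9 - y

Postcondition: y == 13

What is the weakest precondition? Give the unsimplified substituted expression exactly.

Answer: ( 9 - ( ( z - y ) * 6 ) ) == 13

Derivation:
post: y == 13
stmt 6: y := 9 - y  -- replace 1 occurrence(s) of y with (9 - y)
  => ( 9 - y ) == 13
stmt 5: z := y - 8  -- replace 0 occurrence(s) of z with (y - 8)
  => ( 9 - y ) == 13
stmt 4: x := x - x  -- replace 0 occurrence(s) of x with (x - x)
  => ( 9 - y ) == 13
stmt 3: x := y * x  -- replace 0 occurrence(s) of x with (y * x)
  => ( 9 - y ) == 13
stmt 2: y := z * 6  -- replace 1 occurrence(s) of y with (z * 6)
  => ( 9 - ( z * 6 ) ) == 13
stmt 1: z := z - y  -- replace 1 occurrence(s) of z with (z - y)
  => ( 9 - ( ( z - y ) * 6 ) ) == 13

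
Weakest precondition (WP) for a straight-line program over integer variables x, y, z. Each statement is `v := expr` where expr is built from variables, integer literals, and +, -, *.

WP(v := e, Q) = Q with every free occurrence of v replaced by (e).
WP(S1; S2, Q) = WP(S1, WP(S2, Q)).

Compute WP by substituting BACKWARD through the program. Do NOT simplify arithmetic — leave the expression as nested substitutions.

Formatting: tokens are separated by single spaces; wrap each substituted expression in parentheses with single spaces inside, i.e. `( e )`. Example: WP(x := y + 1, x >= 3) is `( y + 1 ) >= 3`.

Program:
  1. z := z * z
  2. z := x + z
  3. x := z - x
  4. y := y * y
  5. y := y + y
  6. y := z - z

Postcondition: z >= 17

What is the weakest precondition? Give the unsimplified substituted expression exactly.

Answer: ( x + ( z * z ) ) >= 17

Derivation:
post: z >= 17
stmt 6: y := z - z  -- replace 0 occurrence(s) of y with (z - z)
  => z >= 17
stmt 5: y := y + y  -- replace 0 occurrence(s) of y with (y + y)
  => z >= 17
stmt 4: y := y * y  -- replace 0 occurrence(s) of y with (y * y)
  => z >= 17
stmt 3: x := z - x  -- replace 0 occurrence(s) of x with (z - x)
  => z >= 17
stmt 2: z := x + z  -- replace 1 occurrence(s) of z with (x + z)
  => ( x + z ) >= 17
stmt 1: z := z * z  -- replace 1 occurrence(s) of z with (z * z)
  => ( x + ( z * z ) ) >= 17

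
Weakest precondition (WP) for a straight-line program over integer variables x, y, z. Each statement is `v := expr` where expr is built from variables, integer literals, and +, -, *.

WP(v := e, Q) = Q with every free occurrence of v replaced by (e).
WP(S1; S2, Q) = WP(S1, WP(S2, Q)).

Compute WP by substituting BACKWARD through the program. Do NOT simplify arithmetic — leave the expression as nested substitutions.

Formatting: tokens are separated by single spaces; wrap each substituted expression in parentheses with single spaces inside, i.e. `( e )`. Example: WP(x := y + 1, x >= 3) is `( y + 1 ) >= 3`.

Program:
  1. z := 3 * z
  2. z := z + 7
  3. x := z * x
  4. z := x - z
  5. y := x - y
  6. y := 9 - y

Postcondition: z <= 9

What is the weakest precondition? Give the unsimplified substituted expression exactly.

Answer: ( ( ( ( 3 * z ) + 7 ) * x ) - ( ( 3 * z ) + 7 ) ) <= 9

Derivation:
post: z <= 9
stmt 6: y := 9 - y  -- replace 0 occurrence(s) of y with (9 - y)
  => z <= 9
stmt 5: y := x - y  -- replace 0 occurrence(s) of y with (x - y)
  => z <= 9
stmt 4: z := x - z  -- replace 1 occurrence(s) of z with (x - z)
  => ( x - z ) <= 9
stmt 3: x := z * x  -- replace 1 occurrence(s) of x with (z * x)
  => ( ( z * x ) - z ) <= 9
stmt 2: z := z + 7  -- replace 2 occurrence(s) of z with (z + 7)
  => ( ( ( z + 7 ) * x ) - ( z + 7 ) ) <= 9
stmt 1: z := 3 * z  -- replace 2 occurrence(s) of z with (3 * z)
  => ( ( ( ( 3 * z ) + 7 ) * x ) - ( ( 3 * z ) + 7 ) ) <= 9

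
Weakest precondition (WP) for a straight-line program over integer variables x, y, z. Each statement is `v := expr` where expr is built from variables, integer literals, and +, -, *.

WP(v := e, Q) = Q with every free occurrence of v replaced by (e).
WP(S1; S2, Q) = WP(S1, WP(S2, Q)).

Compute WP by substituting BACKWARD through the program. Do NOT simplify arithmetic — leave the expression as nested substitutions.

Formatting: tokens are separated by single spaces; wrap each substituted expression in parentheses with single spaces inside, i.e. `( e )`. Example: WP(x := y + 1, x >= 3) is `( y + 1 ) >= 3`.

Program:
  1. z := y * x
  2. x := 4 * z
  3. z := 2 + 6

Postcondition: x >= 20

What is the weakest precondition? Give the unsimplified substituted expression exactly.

Answer: ( 4 * ( y * x ) ) >= 20

Derivation:
post: x >= 20
stmt 3: z := 2 + 6  -- replace 0 occurrence(s) of z with (2 + 6)
  => x >= 20
stmt 2: x := 4 * z  -- replace 1 occurrence(s) of x with (4 * z)
  => ( 4 * z ) >= 20
stmt 1: z := y * x  -- replace 1 occurrence(s) of z with (y * x)
  => ( 4 * ( y * x ) ) >= 20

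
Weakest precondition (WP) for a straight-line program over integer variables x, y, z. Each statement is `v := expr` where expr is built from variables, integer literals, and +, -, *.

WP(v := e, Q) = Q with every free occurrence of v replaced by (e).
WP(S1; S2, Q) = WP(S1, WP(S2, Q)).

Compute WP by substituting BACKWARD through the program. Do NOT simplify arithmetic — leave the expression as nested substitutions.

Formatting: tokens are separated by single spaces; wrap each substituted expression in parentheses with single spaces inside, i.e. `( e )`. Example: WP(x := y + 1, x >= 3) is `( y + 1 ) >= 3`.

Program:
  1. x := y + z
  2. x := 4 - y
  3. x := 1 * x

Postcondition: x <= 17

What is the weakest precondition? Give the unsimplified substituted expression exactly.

post: x <= 17
stmt 3: x := 1 * x  -- replace 1 occurrence(s) of x with (1 * x)
  => ( 1 * x ) <= 17
stmt 2: x := 4 - y  -- replace 1 occurrence(s) of x with (4 - y)
  => ( 1 * ( 4 - y ) ) <= 17
stmt 1: x := y + z  -- replace 0 occurrence(s) of x with (y + z)
  => ( 1 * ( 4 - y ) ) <= 17

Answer: ( 1 * ( 4 - y ) ) <= 17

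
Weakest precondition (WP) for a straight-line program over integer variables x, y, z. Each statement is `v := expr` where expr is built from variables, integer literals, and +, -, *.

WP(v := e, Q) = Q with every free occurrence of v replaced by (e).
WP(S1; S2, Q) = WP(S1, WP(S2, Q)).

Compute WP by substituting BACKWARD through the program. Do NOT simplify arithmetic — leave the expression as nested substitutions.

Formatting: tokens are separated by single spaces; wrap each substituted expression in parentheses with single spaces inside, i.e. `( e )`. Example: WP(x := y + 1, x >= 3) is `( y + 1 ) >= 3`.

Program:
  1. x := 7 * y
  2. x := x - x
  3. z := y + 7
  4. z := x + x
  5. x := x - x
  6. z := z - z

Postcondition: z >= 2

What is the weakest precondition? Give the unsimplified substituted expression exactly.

post: z >= 2
stmt 6: z := z - z  -- replace 1 occurrence(s) of z with (z - z)
  => ( z - z ) >= 2
stmt 5: x := x - x  -- replace 0 occurrence(s) of x with (x - x)
  => ( z - z ) >= 2
stmt 4: z := x + x  -- replace 2 occurrence(s) of z with (x + x)
  => ( ( x + x ) - ( x + x ) ) >= 2
stmt 3: z := y + 7  -- replace 0 occurrence(s) of z with (y + 7)
  => ( ( x + x ) - ( x + x ) ) >= 2
stmt 2: x := x - x  -- replace 4 occurrence(s) of x with (x - x)
  => ( ( ( x - x ) + ( x - x ) ) - ( ( x - x ) + ( x - x ) ) ) >= 2
stmt 1: x := 7 * y  -- replace 8 occurrence(s) of x with (7 * y)
  => ( ( ( ( 7 * y ) - ( 7 * y ) ) + ( ( 7 * y ) - ( 7 * y ) ) ) - ( ( ( 7 * y ) - ( 7 * y ) ) + ( ( 7 * y ) - ( 7 * y ) ) ) ) >= 2

Answer: ( ( ( ( 7 * y ) - ( 7 * y ) ) + ( ( 7 * y ) - ( 7 * y ) ) ) - ( ( ( 7 * y ) - ( 7 * y ) ) + ( ( 7 * y ) - ( 7 * y ) ) ) ) >= 2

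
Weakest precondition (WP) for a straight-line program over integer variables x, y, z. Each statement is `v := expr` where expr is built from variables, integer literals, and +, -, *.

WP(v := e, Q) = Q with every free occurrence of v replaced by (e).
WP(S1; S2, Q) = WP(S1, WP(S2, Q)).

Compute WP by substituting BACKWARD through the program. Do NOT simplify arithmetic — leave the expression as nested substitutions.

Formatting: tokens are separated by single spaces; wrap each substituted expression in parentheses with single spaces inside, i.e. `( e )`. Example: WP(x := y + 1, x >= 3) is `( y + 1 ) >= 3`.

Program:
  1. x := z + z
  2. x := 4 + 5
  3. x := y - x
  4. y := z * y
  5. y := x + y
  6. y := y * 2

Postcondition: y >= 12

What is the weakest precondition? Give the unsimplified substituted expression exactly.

Answer: ( ( ( y - ( 4 + 5 ) ) + ( z * y ) ) * 2 ) >= 12

Derivation:
post: y >= 12
stmt 6: y := y * 2  -- replace 1 occurrence(s) of y with (y * 2)
  => ( y * 2 ) >= 12
stmt 5: y := x + y  -- replace 1 occurrence(s) of y with (x + y)
  => ( ( x + y ) * 2 ) >= 12
stmt 4: y := z * y  -- replace 1 occurrence(s) of y with (z * y)
  => ( ( x + ( z * y ) ) * 2 ) >= 12
stmt 3: x := y - x  -- replace 1 occurrence(s) of x with (y - x)
  => ( ( ( y - x ) + ( z * y ) ) * 2 ) >= 12
stmt 2: x := 4 + 5  -- replace 1 occurrence(s) of x with (4 + 5)
  => ( ( ( y - ( 4 + 5 ) ) + ( z * y ) ) * 2 ) >= 12
stmt 1: x := z + z  -- replace 0 occurrence(s) of x with (z + z)
  => ( ( ( y - ( 4 + 5 ) ) + ( z * y ) ) * 2 ) >= 12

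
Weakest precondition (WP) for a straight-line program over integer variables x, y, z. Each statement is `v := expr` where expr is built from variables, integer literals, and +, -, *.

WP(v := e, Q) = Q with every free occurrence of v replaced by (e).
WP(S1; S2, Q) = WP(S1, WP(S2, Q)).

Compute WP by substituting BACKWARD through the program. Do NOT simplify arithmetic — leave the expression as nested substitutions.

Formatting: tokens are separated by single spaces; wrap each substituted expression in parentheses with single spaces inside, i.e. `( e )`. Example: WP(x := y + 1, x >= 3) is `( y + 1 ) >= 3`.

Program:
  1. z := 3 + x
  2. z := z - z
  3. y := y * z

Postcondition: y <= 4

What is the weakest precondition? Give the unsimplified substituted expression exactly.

post: y <= 4
stmt 3: y := y * z  -- replace 1 occurrence(s) of y with (y * z)
  => ( y * z ) <= 4
stmt 2: z := z - z  -- replace 1 occurrence(s) of z with (z - z)
  => ( y * ( z - z ) ) <= 4
stmt 1: z := 3 + x  -- replace 2 occurrence(s) of z with (3 + x)
  => ( y * ( ( 3 + x ) - ( 3 + x ) ) ) <= 4

Answer: ( y * ( ( 3 + x ) - ( 3 + x ) ) ) <= 4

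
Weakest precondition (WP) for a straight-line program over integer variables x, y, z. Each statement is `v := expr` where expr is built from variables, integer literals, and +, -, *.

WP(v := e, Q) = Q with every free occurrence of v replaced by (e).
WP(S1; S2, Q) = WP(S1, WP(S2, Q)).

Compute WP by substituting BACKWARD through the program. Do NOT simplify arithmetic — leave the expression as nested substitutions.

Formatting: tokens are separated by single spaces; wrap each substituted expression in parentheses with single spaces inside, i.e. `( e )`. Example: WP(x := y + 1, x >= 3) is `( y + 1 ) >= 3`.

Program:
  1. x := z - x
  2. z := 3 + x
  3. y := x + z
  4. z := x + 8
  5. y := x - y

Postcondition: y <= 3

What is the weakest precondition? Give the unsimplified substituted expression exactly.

Answer: ( ( z - x ) - ( ( z - x ) + ( 3 + ( z - x ) ) ) ) <= 3

Derivation:
post: y <= 3
stmt 5: y := x - y  -- replace 1 occurrence(s) of y with (x - y)
  => ( x - y ) <= 3
stmt 4: z := x + 8  -- replace 0 occurrence(s) of z with (x + 8)
  => ( x - y ) <= 3
stmt 3: y := x + z  -- replace 1 occurrence(s) of y with (x + z)
  => ( x - ( x + z ) ) <= 3
stmt 2: z := 3 + x  -- replace 1 occurrence(s) of z with (3 + x)
  => ( x - ( x + ( 3 + x ) ) ) <= 3
stmt 1: x := z - x  -- replace 3 occurrence(s) of x with (z - x)
  => ( ( z - x ) - ( ( z - x ) + ( 3 + ( z - x ) ) ) ) <= 3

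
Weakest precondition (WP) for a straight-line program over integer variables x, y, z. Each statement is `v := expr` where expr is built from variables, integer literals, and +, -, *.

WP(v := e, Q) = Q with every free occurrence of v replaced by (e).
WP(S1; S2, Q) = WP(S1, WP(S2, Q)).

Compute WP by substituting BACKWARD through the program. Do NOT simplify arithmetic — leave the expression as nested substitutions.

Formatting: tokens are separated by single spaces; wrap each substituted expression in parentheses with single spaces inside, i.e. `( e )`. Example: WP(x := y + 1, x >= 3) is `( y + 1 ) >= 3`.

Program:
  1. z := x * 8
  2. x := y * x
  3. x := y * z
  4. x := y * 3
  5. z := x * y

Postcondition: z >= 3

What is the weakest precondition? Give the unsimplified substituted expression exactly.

Answer: ( ( y * 3 ) * y ) >= 3

Derivation:
post: z >= 3
stmt 5: z := x * y  -- replace 1 occurrence(s) of z with (x * y)
  => ( x * y ) >= 3
stmt 4: x := y * 3  -- replace 1 occurrence(s) of x with (y * 3)
  => ( ( y * 3 ) * y ) >= 3
stmt 3: x := y * z  -- replace 0 occurrence(s) of x with (y * z)
  => ( ( y * 3 ) * y ) >= 3
stmt 2: x := y * x  -- replace 0 occurrence(s) of x with (y * x)
  => ( ( y * 3 ) * y ) >= 3
stmt 1: z := x * 8  -- replace 0 occurrence(s) of z with (x * 8)
  => ( ( y * 3 ) * y ) >= 3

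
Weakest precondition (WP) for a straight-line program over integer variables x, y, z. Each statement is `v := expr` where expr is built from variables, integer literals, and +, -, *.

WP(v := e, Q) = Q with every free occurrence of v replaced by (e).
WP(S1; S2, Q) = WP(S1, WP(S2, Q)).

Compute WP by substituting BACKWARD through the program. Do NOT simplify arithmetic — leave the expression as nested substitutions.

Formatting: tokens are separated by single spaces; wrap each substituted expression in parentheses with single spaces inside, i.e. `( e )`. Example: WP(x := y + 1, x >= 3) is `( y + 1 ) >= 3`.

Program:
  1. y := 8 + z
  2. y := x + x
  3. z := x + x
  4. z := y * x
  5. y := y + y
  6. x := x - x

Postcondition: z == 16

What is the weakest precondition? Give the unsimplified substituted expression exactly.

Answer: ( ( x + x ) * x ) == 16

Derivation:
post: z == 16
stmt 6: x := x - x  -- replace 0 occurrence(s) of x with (x - x)
  => z == 16
stmt 5: y := y + y  -- replace 0 occurrence(s) of y with (y + y)
  => z == 16
stmt 4: z := y * x  -- replace 1 occurrence(s) of z with (y * x)
  => ( y * x ) == 16
stmt 3: z := x + x  -- replace 0 occurrence(s) of z with (x + x)
  => ( y * x ) == 16
stmt 2: y := x + x  -- replace 1 occurrence(s) of y with (x + x)
  => ( ( x + x ) * x ) == 16
stmt 1: y := 8 + z  -- replace 0 occurrence(s) of y with (8 + z)
  => ( ( x + x ) * x ) == 16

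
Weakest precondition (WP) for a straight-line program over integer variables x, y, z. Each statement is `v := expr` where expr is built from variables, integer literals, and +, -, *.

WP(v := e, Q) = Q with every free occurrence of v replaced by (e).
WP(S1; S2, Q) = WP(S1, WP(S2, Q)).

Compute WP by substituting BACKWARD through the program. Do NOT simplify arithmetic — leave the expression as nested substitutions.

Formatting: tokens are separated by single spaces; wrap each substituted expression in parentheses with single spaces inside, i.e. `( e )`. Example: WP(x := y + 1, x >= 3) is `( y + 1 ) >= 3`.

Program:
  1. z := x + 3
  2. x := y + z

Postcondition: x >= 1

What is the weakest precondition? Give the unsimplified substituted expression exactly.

Answer: ( y + ( x + 3 ) ) >= 1

Derivation:
post: x >= 1
stmt 2: x := y + z  -- replace 1 occurrence(s) of x with (y + z)
  => ( y + z ) >= 1
stmt 1: z := x + 3  -- replace 1 occurrence(s) of z with (x + 3)
  => ( y + ( x + 3 ) ) >= 1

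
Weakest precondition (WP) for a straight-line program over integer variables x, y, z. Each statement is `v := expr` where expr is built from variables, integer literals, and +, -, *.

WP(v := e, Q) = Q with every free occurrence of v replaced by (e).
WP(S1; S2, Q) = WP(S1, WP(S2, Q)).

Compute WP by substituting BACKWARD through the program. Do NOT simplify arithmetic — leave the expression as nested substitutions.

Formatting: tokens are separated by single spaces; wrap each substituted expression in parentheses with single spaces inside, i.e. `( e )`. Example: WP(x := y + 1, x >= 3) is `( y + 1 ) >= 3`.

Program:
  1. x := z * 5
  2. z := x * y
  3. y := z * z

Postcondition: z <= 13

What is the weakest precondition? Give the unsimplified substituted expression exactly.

Answer: ( ( z * 5 ) * y ) <= 13

Derivation:
post: z <= 13
stmt 3: y := z * z  -- replace 0 occurrence(s) of y with (z * z)
  => z <= 13
stmt 2: z := x * y  -- replace 1 occurrence(s) of z with (x * y)
  => ( x * y ) <= 13
stmt 1: x := z * 5  -- replace 1 occurrence(s) of x with (z * 5)
  => ( ( z * 5 ) * y ) <= 13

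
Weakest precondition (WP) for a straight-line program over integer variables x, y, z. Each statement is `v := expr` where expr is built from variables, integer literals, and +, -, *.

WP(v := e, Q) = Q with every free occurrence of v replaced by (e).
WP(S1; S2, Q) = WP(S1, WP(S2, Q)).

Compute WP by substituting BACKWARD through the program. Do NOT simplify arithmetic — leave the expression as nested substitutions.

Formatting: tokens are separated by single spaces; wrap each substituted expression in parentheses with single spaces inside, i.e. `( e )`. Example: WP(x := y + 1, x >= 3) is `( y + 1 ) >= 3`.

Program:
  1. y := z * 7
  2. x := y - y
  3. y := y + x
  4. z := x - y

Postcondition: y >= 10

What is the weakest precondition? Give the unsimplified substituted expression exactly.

post: y >= 10
stmt 4: z := x - y  -- replace 0 occurrence(s) of z with (x - y)
  => y >= 10
stmt 3: y := y + x  -- replace 1 occurrence(s) of y with (y + x)
  => ( y + x ) >= 10
stmt 2: x := y - y  -- replace 1 occurrence(s) of x with (y - y)
  => ( y + ( y - y ) ) >= 10
stmt 1: y := z * 7  -- replace 3 occurrence(s) of y with (z * 7)
  => ( ( z * 7 ) + ( ( z * 7 ) - ( z * 7 ) ) ) >= 10

Answer: ( ( z * 7 ) + ( ( z * 7 ) - ( z * 7 ) ) ) >= 10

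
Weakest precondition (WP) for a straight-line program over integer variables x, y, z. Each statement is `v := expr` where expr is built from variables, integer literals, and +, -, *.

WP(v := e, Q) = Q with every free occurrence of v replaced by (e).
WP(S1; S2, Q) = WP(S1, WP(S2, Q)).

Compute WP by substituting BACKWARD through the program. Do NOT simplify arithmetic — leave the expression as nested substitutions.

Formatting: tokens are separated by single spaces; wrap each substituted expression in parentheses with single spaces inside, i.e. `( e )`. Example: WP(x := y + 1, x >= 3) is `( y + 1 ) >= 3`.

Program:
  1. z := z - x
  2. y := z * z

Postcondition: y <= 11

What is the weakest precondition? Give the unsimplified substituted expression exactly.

Answer: ( ( z - x ) * ( z - x ) ) <= 11

Derivation:
post: y <= 11
stmt 2: y := z * z  -- replace 1 occurrence(s) of y with (z * z)
  => ( z * z ) <= 11
stmt 1: z := z - x  -- replace 2 occurrence(s) of z with (z - x)
  => ( ( z - x ) * ( z - x ) ) <= 11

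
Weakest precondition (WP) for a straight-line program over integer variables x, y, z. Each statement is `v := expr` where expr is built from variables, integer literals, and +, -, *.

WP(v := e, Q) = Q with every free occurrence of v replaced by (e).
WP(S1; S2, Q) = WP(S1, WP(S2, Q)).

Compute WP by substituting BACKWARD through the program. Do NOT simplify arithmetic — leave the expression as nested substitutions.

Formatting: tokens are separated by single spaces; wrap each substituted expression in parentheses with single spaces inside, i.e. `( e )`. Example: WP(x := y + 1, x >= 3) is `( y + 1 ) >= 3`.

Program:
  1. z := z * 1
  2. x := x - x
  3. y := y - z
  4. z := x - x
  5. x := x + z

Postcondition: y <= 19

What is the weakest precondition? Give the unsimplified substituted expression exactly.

post: y <= 19
stmt 5: x := x + z  -- replace 0 occurrence(s) of x with (x + z)
  => y <= 19
stmt 4: z := x - x  -- replace 0 occurrence(s) of z with (x - x)
  => y <= 19
stmt 3: y := y - z  -- replace 1 occurrence(s) of y with (y - z)
  => ( y - z ) <= 19
stmt 2: x := x - x  -- replace 0 occurrence(s) of x with (x - x)
  => ( y - z ) <= 19
stmt 1: z := z * 1  -- replace 1 occurrence(s) of z with (z * 1)
  => ( y - ( z * 1 ) ) <= 19

Answer: ( y - ( z * 1 ) ) <= 19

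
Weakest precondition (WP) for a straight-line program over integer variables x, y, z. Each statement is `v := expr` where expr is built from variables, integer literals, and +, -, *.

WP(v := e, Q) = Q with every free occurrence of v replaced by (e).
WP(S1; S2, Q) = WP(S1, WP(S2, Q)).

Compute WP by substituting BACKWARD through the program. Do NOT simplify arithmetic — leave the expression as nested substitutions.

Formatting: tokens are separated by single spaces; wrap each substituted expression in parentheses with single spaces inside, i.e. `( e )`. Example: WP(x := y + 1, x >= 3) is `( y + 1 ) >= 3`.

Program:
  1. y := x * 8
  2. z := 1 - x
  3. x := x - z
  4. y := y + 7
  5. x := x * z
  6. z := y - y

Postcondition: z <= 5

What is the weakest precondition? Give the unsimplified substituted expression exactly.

Answer: ( ( ( x * 8 ) + 7 ) - ( ( x * 8 ) + 7 ) ) <= 5

Derivation:
post: z <= 5
stmt 6: z := y - y  -- replace 1 occurrence(s) of z with (y - y)
  => ( y - y ) <= 5
stmt 5: x := x * z  -- replace 0 occurrence(s) of x with (x * z)
  => ( y - y ) <= 5
stmt 4: y := y + 7  -- replace 2 occurrence(s) of y with (y + 7)
  => ( ( y + 7 ) - ( y + 7 ) ) <= 5
stmt 3: x := x - z  -- replace 0 occurrence(s) of x with (x - z)
  => ( ( y + 7 ) - ( y + 7 ) ) <= 5
stmt 2: z := 1 - x  -- replace 0 occurrence(s) of z with (1 - x)
  => ( ( y + 7 ) - ( y + 7 ) ) <= 5
stmt 1: y := x * 8  -- replace 2 occurrence(s) of y with (x * 8)
  => ( ( ( x * 8 ) + 7 ) - ( ( x * 8 ) + 7 ) ) <= 5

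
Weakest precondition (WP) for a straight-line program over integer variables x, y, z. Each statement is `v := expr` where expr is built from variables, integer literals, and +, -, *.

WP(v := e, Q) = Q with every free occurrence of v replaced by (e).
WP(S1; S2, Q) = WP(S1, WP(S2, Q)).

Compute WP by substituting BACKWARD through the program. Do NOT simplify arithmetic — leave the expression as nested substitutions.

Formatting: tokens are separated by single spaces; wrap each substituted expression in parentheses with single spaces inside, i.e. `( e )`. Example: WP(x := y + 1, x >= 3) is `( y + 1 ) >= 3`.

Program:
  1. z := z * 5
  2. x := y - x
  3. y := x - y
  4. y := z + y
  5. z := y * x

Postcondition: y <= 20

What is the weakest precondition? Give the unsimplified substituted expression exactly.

post: y <= 20
stmt 5: z := y * x  -- replace 0 occurrence(s) of z with (y * x)
  => y <= 20
stmt 4: y := z + y  -- replace 1 occurrence(s) of y with (z + y)
  => ( z + y ) <= 20
stmt 3: y := x - y  -- replace 1 occurrence(s) of y with (x - y)
  => ( z + ( x - y ) ) <= 20
stmt 2: x := y - x  -- replace 1 occurrence(s) of x with (y - x)
  => ( z + ( ( y - x ) - y ) ) <= 20
stmt 1: z := z * 5  -- replace 1 occurrence(s) of z with (z * 5)
  => ( ( z * 5 ) + ( ( y - x ) - y ) ) <= 20

Answer: ( ( z * 5 ) + ( ( y - x ) - y ) ) <= 20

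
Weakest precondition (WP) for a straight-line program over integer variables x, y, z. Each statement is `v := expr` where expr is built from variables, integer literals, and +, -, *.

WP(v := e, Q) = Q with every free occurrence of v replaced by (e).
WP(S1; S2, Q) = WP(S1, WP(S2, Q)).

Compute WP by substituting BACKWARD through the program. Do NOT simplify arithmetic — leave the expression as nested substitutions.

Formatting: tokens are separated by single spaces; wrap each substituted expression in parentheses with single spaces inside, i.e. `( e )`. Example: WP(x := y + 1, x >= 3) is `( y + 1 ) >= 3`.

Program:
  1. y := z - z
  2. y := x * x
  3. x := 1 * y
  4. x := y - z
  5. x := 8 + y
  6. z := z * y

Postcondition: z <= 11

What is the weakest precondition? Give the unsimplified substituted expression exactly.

post: z <= 11
stmt 6: z := z * y  -- replace 1 occurrence(s) of z with (z * y)
  => ( z * y ) <= 11
stmt 5: x := 8 + y  -- replace 0 occurrence(s) of x with (8 + y)
  => ( z * y ) <= 11
stmt 4: x := y - z  -- replace 0 occurrence(s) of x with (y - z)
  => ( z * y ) <= 11
stmt 3: x := 1 * y  -- replace 0 occurrence(s) of x with (1 * y)
  => ( z * y ) <= 11
stmt 2: y := x * x  -- replace 1 occurrence(s) of y with (x * x)
  => ( z * ( x * x ) ) <= 11
stmt 1: y := z - z  -- replace 0 occurrence(s) of y with (z - z)
  => ( z * ( x * x ) ) <= 11

Answer: ( z * ( x * x ) ) <= 11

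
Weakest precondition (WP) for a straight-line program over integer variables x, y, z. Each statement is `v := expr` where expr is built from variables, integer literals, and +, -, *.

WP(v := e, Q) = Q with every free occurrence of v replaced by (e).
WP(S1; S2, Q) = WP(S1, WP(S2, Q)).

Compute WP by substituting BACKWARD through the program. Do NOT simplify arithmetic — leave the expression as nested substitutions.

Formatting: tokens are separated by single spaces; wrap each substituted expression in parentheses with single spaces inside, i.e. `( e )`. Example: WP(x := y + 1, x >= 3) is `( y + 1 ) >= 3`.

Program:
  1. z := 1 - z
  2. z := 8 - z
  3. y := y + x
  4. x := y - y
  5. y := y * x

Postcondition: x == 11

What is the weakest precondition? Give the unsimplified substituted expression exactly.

Answer: ( ( y + x ) - ( y + x ) ) == 11

Derivation:
post: x == 11
stmt 5: y := y * x  -- replace 0 occurrence(s) of y with (y * x)
  => x == 11
stmt 4: x := y - y  -- replace 1 occurrence(s) of x with (y - y)
  => ( y - y ) == 11
stmt 3: y := y + x  -- replace 2 occurrence(s) of y with (y + x)
  => ( ( y + x ) - ( y + x ) ) == 11
stmt 2: z := 8 - z  -- replace 0 occurrence(s) of z with (8 - z)
  => ( ( y + x ) - ( y + x ) ) == 11
stmt 1: z := 1 - z  -- replace 0 occurrence(s) of z with (1 - z)
  => ( ( y + x ) - ( y + x ) ) == 11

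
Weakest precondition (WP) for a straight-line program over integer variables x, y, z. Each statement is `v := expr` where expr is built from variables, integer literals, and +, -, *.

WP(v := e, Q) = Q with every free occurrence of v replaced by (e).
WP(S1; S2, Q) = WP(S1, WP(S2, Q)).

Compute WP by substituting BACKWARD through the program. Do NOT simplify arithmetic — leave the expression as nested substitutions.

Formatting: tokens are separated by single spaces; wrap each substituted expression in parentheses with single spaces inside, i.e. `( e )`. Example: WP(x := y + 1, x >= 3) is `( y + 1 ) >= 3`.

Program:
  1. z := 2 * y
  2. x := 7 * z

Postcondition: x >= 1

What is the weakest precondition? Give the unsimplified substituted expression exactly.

post: x >= 1
stmt 2: x := 7 * z  -- replace 1 occurrence(s) of x with (7 * z)
  => ( 7 * z ) >= 1
stmt 1: z := 2 * y  -- replace 1 occurrence(s) of z with (2 * y)
  => ( 7 * ( 2 * y ) ) >= 1

Answer: ( 7 * ( 2 * y ) ) >= 1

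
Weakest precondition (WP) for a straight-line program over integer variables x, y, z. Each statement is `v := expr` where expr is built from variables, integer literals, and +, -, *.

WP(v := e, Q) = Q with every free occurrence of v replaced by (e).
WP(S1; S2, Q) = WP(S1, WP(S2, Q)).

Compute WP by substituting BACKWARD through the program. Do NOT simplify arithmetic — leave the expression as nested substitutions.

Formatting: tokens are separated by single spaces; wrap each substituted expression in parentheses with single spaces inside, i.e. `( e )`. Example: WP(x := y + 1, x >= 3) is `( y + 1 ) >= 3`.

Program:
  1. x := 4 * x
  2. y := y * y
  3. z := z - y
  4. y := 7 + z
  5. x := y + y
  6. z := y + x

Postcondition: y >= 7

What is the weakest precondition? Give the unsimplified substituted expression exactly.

Answer: ( 7 + ( z - ( y * y ) ) ) >= 7

Derivation:
post: y >= 7
stmt 6: z := y + x  -- replace 0 occurrence(s) of z with (y + x)
  => y >= 7
stmt 5: x := y + y  -- replace 0 occurrence(s) of x with (y + y)
  => y >= 7
stmt 4: y := 7 + z  -- replace 1 occurrence(s) of y with (7 + z)
  => ( 7 + z ) >= 7
stmt 3: z := z - y  -- replace 1 occurrence(s) of z with (z - y)
  => ( 7 + ( z - y ) ) >= 7
stmt 2: y := y * y  -- replace 1 occurrence(s) of y with (y * y)
  => ( 7 + ( z - ( y * y ) ) ) >= 7
stmt 1: x := 4 * x  -- replace 0 occurrence(s) of x with (4 * x)
  => ( 7 + ( z - ( y * y ) ) ) >= 7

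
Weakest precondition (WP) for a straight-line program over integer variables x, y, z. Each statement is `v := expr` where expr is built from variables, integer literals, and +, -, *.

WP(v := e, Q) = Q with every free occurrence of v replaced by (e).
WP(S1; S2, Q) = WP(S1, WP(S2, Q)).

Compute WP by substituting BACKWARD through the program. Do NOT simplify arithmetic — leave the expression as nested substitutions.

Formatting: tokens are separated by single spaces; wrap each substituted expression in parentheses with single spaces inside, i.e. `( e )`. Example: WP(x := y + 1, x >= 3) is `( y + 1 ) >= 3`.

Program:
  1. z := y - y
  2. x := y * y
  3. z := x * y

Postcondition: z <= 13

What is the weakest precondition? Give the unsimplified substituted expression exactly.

post: z <= 13
stmt 3: z := x * y  -- replace 1 occurrence(s) of z with (x * y)
  => ( x * y ) <= 13
stmt 2: x := y * y  -- replace 1 occurrence(s) of x with (y * y)
  => ( ( y * y ) * y ) <= 13
stmt 1: z := y - y  -- replace 0 occurrence(s) of z with (y - y)
  => ( ( y * y ) * y ) <= 13

Answer: ( ( y * y ) * y ) <= 13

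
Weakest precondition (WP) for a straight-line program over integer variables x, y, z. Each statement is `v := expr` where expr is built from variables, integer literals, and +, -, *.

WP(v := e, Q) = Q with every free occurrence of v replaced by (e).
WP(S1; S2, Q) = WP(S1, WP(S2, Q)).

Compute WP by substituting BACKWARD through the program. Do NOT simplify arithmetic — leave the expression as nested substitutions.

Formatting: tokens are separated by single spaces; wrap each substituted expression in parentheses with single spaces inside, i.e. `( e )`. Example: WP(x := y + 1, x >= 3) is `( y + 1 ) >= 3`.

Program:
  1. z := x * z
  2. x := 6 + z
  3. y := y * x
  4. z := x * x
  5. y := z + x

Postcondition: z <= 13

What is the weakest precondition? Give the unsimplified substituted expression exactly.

post: z <= 13
stmt 5: y := z + x  -- replace 0 occurrence(s) of y with (z + x)
  => z <= 13
stmt 4: z := x * x  -- replace 1 occurrence(s) of z with (x * x)
  => ( x * x ) <= 13
stmt 3: y := y * x  -- replace 0 occurrence(s) of y with (y * x)
  => ( x * x ) <= 13
stmt 2: x := 6 + z  -- replace 2 occurrence(s) of x with (6 + z)
  => ( ( 6 + z ) * ( 6 + z ) ) <= 13
stmt 1: z := x * z  -- replace 2 occurrence(s) of z with (x * z)
  => ( ( 6 + ( x * z ) ) * ( 6 + ( x * z ) ) ) <= 13

Answer: ( ( 6 + ( x * z ) ) * ( 6 + ( x * z ) ) ) <= 13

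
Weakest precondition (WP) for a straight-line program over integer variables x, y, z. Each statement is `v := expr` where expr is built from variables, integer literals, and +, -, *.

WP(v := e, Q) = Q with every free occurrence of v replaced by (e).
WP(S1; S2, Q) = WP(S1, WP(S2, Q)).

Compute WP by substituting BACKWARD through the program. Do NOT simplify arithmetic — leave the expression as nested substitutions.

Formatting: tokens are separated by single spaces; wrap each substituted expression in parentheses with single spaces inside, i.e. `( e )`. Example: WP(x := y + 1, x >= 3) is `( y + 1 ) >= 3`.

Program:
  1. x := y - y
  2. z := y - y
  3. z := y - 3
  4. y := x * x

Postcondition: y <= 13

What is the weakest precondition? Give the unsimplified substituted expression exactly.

post: y <= 13
stmt 4: y := x * x  -- replace 1 occurrence(s) of y with (x * x)
  => ( x * x ) <= 13
stmt 3: z := y - 3  -- replace 0 occurrence(s) of z with (y - 3)
  => ( x * x ) <= 13
stmt 2: z := y - y  -- replace 0 occurrence(s) of z with (y - y)
  => ( x * x ) <= 13
stmt 1: x := y - y  -- replace 2 occurrence(s) of x with (y - y)
  => ( ( y - y ) * ( y - y ) ) <= 13

Answer: ( ( y - y ) * ( y - y ) ) <= 13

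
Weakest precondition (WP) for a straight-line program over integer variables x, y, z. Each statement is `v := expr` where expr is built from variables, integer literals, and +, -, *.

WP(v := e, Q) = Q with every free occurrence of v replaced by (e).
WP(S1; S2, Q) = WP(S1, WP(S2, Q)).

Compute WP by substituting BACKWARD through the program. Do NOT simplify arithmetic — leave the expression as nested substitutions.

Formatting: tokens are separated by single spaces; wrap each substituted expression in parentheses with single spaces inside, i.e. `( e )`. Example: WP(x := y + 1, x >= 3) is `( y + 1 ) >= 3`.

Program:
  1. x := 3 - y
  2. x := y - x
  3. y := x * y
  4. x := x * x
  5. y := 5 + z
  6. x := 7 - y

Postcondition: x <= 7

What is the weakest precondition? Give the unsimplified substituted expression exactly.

post: x <= 7
stmt 6: x := 7 - y  -- replace 1 occurrence(s) of x with (7 - y)
  => ( 7 - y ) <= 7
stmt 5: y := 5 + z  -- replace 1 occurrence(s) of y with (5 + z)
  => ( 7 - ( 5 + z ) ) <= 7
stmt 4: x := x * x  -- replace 0 occurrence(s) of x with (x * x)
  => ( 7 - ( 5 + z ) ) <= 7
stmt 3: y := x * y  -- replace 0 occurrence(s) of y with (x * y)
  => ( 7 - ( 5 + z ) ) <= 7
stmt 2: x := y - x  -- replace 0 occurrence(s) of x with (y - x)
  => ( 7 - ( 5 + z ) ) <= 7
stmt 1: x := 3 - y  -- replace 0 occurrence(s) of x with (3 - y)
  => ( 7 - ( 5 + z ) ) <= 7

Answer: ( 7 - ( 5 + z ) ) <= 7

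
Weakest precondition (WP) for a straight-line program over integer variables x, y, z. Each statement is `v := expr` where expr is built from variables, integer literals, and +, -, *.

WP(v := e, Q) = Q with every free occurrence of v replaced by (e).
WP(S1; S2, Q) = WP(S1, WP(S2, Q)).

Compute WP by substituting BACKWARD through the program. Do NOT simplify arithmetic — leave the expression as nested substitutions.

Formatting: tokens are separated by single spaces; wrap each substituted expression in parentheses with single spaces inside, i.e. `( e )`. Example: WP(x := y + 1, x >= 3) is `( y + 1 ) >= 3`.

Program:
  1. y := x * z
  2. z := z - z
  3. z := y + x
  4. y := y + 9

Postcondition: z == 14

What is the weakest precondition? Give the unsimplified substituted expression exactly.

Answer: ( ( x * z ) + x ) == 14

Derivation:
post: z == 14
stmt 4: y := y + 9  -- replace 0 occurrence(s) of y with (y + 9)
  => z == 14
stmt 3: z := y + x  -- replace 1 occurrence(s) of z with (y + x)
  => ( y + x ) == 14
stmt 2: z := z - z  -- replace 0 occurrence(s) of z with (z - z)
  => ( y + x ) == 14
stmt 1: y := x * z  -- replace 1 occurrence(s) of y with (x * z)
  => ( ( x * z ) + x ) == 14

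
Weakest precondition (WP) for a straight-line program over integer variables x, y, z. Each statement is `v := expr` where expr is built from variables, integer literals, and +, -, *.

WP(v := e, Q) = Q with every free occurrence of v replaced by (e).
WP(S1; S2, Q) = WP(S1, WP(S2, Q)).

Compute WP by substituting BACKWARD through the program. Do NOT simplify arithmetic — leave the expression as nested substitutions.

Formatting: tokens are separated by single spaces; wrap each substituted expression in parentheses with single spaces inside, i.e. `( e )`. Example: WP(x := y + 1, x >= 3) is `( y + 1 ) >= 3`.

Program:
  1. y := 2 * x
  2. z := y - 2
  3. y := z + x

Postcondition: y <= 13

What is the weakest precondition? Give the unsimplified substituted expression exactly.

post: y <= 13
stmt 3: y := z + x  -- replace 1 occurrence(s) of y with (z + x)
  => ( z + x ) <= 13
stmt 2: z := y - 2  -- replace 1 occurrence(s) of z with (y - 2)
  => ( ( y - 2 ) + x ) <= 13
stmt 1: y := 2 * x  -- replace 1 occurrence(s) of y with (2 * x)
  => ( ( ( 2 * x ) - 2 ) + x ) <= 13

Answer: ( ( ( 2 * x ) - 2 ) + x ) <= 13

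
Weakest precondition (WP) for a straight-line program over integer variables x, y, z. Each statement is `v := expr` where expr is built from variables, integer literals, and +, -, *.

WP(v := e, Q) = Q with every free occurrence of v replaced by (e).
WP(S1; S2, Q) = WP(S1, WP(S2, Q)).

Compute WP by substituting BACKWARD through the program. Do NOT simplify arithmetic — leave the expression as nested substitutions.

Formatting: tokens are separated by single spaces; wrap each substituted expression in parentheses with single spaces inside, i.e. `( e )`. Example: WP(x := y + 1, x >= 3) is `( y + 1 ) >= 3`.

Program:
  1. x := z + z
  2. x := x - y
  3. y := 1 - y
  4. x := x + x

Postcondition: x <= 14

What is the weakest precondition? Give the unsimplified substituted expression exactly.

post: x <= 14
stmt 4: x := x + x  -- replace 1 occurrence(s) of x with (x + x)
  => ( x + x ) <= 14
stmt 3: y := 1 - y  -- replace 0 occurrence(s) of y with (1 - y)
  => ( x + x ) <= 14
stmt 2: x := x - y  -- replace 2 occurrence(s) of x with (x - y)
  => ( ( x - y ) + ( x - y ) ) <= 14
stmt 1: x := z + z  -- replace 2 occurrence(s) of x with (z + z)
  => ( ( ( z + z ) - y ) + ( ( z + z ) - y ) ) <= 14

Answer: ( ( ( z + z ) - y ) + ( ( z + z ) - y ) ) <= 14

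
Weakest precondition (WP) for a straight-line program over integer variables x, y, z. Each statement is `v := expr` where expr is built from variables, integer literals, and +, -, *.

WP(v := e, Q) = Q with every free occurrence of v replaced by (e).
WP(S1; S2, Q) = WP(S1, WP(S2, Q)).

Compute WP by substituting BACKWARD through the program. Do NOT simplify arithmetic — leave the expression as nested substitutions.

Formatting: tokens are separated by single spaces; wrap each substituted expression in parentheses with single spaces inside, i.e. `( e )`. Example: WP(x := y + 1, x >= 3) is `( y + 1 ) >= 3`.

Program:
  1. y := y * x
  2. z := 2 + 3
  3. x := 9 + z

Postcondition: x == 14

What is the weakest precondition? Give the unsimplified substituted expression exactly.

post: x == 14
stmt 3: x := 9 + z  -- replace 1 occurrence(s) of x with (9 + z)
  => ( 9 + z ) == 14
stmt 2: z := 2 + 3  -- replace 1 occurrence(s) of z with (2 + 3)
  => ( 9 + ( 2 + 3 ) ) == 14
stmt 1: y := y * x  -- replace 0 occurrence(s) of y with (y * x)
  => ( 9 + ( 2 + 3 ) ) == 14

Answer: ( 9 + ( 2 + 3 ) ) == 14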